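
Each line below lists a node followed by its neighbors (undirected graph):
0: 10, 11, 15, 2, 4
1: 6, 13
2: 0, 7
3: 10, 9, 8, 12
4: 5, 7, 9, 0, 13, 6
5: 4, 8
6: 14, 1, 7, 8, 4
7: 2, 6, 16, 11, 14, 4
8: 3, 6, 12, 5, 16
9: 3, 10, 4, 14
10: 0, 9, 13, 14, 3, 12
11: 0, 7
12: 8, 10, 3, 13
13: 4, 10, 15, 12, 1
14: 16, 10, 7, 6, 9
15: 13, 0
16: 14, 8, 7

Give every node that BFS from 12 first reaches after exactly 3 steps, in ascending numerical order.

2, 7, 11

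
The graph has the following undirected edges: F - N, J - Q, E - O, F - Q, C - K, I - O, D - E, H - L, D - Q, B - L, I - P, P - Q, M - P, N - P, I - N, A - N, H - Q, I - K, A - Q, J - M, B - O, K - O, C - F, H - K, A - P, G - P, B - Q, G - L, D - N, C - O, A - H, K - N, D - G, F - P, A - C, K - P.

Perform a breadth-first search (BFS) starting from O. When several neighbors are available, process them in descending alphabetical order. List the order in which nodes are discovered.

Visit O; enqueue K, I, E, C, B → queue [K, I, E, C, B]
Visit K; enqueue P, N, H → queue [I, E, C, B, P, N, H]
Visit I → queue [E, C, B, P, N, H]
Visit E; enqueue D → queue [C, B, P, N, H, D]
Visit C; enqueue F, A → queue [B, P, N, H, D, F, A]
Visit B; enqueue Q, L → queue [P, N, H, D, F, A, Q, L]
Visit P; enqueue M, G → queue [N, H, D, F, A, Q, L, M, G]
Visit N → queue [H, D, F, A, Q, L, M, G]
Visit H → queue [D, F, A, Q, L, M, G]
Visit D → queue [F, A, Q, L, M, G]
Visit F → queue [A, Q, L, M, G]
Visit A → queue [Q, L, M, G]
Visit Q; enqueue J → queue [L, M, G, J]
Visit L → queue [M, G, J]
Visit M → queue [G, J]
Visit G → queue [J]
Visit J → queue []

O -> K -> I -> E -> C -> B -> P -> N -> H -> D -> F -> A -> Q -> L -> M -> G -> J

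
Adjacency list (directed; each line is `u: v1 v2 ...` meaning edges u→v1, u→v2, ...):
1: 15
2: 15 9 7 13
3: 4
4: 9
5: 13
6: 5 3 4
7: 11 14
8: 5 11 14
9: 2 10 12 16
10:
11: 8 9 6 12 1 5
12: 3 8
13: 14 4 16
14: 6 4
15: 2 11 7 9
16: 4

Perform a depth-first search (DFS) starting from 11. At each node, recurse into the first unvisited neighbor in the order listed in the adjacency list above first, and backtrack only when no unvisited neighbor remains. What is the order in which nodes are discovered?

Visit 11
11 → 8
8 → 5
5 → 13
13 → 14
14 → 6
6 → 3
3 → 4
4 → 9
9 → 2
2 → 15
15 → 7
9 → 10
9 → 12
9 → 16
11 → 1

11 -> 8 -> 5 -> 13 -> 14 -> 6 -> 3 -> 4 -> 9 -> 2 -> 15 -> 7 -> 10 -> 12 -> 16 -> 1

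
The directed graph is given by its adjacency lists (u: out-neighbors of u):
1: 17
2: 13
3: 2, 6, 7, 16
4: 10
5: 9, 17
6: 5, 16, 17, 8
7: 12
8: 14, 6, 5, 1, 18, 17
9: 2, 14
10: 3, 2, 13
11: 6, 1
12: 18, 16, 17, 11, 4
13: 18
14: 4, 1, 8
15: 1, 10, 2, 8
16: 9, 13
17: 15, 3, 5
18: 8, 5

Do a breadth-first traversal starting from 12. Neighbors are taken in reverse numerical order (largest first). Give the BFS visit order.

12 → 18 → 17 → 16 → 11 → 4 → 8 → 5 → 15 → 3 → 13 → 9 → 6 → 1 → 10 → 14 → 2 → 7

Visit 12; enqueue 18, 17, 16, 11, 4 → queue [18, 17, 16, 11, 4]
Visit 18; enqueue 8, 5 → queue [17, 16, 11, 4, 8, 5]
Visit 17; enqueue 15, 3 → queue [16, 11, 4, 8, 5, 15, 3]
Visit 16; enqueue 13, 9 → queue [11, 4, 8, 5, 15, 3, 13, 9]
Visit 11; enqueue 6, 1 → queue [4, 8, 5, 15, 3, 13, 9, 6, 1]
Visit 4; enqueue 10 → queue [8, 5, 15, 3, 13, 9, 6, 1, 10]
Visit 8; enqueue 14 → queue [5, 15, 3, 13, 9, 6, 1, 10, 14]
Visit 5 → queue [15, 3, 13, 9, 6, 1, 10, 14]
Visit 15; enqueue 2 → queue [3, 13, 9, 6, 1, 10, 14, 2]
Visit 3; enqueue 7 → queue [13, 9, 6, 1, 10, 14, 2, 7]
Visit 13 → queue [9, 6, 1, 10, 14, 2, 7]
Visit 9 → queue [6, 1, 10, 14, 2, 7]
Visit 6 → queue [1, 10, 14, 2, 7]
Visit 1 → queue [10, 14, 2, 7]
Visit 10 → queue [14, 2, 7]
Visit 14 → queue [2, 7]
Visit 2 → queue [7]
Visit 7 → queue []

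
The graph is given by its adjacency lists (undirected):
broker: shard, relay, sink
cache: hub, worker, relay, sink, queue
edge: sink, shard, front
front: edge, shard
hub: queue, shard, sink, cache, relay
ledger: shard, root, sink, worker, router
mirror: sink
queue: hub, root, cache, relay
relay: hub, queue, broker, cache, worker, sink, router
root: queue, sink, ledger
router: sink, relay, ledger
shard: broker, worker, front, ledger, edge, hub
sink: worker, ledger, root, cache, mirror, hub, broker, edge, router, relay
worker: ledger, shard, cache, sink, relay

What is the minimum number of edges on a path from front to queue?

3

Level 0: front
Level 1: edge, shard
Level 2: broker, hub, ledger, sink, worker
Level 3: cache, mirror, queue, relay, root, router
queue first appears at level 3.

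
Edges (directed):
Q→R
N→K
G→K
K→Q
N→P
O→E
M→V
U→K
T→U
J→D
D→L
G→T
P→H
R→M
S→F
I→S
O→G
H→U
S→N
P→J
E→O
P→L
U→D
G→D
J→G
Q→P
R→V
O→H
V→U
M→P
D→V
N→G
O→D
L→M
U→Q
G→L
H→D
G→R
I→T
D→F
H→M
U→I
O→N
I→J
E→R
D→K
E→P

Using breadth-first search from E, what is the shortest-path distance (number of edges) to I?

Level 0: E
Level 1: O, P, R
Level 2: D, G, H, J, L, M, N, V
Level 3: F, K, T, U
Level 4: I, Q
Level 5: S
I first appears at level 4.

4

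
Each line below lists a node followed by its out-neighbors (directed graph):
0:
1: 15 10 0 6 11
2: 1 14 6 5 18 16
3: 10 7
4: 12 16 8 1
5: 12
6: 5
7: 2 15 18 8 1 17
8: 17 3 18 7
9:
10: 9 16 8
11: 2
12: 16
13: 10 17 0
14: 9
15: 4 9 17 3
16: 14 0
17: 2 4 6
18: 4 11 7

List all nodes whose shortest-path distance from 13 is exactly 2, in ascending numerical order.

Level 0: 13
Level 1: 0, 10, 17
Level 2: 2, 4, 6, 8, 9, 16
Level 3: 1, 3, 5, 7, 12, 14, 18
Level 4: 11, 15

2, 4, 6, 8, 9, 16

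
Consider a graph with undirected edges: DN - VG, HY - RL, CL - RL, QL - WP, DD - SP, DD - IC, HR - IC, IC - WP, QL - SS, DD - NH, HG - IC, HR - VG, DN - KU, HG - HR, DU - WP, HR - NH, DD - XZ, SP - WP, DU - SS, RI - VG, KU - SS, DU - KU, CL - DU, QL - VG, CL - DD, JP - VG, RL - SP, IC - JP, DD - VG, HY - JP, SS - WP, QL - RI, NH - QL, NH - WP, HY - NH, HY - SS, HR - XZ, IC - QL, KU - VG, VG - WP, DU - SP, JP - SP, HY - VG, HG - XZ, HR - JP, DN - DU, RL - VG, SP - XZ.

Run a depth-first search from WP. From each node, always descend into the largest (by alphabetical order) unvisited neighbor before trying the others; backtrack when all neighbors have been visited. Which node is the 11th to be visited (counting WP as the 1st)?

DU

Visit WP
WP → VG
VG → RL
RL → SP
SP → XZ
XZ → HR
HR → NH
NH → QL
QL → SS
SS → KU
KU → DU
DU → DN
DU → CL
CL → DD
DD → IC
IC → JP
JP → HY
IC → HG
QL → RI

Visit order: WP, VG, RL, SP, XZ, HR, NH, QL, SS, KU, DU, DN, CL, DD, IC, JP, HY, HG, RI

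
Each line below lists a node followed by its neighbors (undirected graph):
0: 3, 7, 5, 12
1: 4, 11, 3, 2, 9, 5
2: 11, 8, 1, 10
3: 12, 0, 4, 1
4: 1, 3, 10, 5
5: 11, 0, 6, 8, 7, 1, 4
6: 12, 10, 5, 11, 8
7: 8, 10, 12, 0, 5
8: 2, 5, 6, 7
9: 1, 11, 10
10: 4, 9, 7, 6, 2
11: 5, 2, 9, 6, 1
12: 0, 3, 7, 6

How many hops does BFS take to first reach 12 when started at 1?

Level 0: 1
Level 1: 2, 3, 4, 5, 9, 11
Level 2: 0, 6, 7, 8, 10, 12
12 first appears at level 2.

2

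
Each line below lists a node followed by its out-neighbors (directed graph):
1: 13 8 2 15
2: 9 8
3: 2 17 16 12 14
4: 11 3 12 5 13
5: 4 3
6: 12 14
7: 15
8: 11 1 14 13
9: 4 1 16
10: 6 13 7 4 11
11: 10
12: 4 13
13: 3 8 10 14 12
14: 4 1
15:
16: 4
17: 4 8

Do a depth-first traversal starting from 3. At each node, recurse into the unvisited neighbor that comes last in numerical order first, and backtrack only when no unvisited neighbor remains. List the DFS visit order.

3, 17, 8, 14, 4, 13, 12, 10, 11, 7, 15, 6, 5, 1, 2, 9, 16

Visit 3
3 → 17
17 → 8
8 → 14
14 → 4
4 → 13
13 → 12
13 → 10
10 → 11
10 → 7
7 → 15
10 → 6
4 → 5
14 → 1
1 → 2
2 → 9
9 → 16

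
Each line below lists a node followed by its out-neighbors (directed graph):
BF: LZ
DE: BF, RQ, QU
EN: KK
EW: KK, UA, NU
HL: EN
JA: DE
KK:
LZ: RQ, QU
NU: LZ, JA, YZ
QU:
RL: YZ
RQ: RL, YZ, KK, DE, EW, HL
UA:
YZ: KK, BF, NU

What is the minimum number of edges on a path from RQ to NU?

Level 0: RQ
Level 1: DE, EW, HL, KK, RL, YZ
Level 2: BF, EN, NU, QU, UA
Level 3: JA, LZ
NU first appears at level 2.

2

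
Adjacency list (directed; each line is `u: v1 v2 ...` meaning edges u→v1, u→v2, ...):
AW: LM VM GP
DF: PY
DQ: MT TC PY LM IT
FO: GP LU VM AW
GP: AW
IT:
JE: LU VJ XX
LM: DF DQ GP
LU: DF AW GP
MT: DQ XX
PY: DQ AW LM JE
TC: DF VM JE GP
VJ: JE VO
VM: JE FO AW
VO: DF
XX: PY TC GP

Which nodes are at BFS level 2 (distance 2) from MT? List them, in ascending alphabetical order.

GP, IT, LM, PY, TC

Level 0: MT
Level 1: DQ, XX
Level 2: GP, IT, LM, PY, TC
Level 3: AW, DF, JE, VM
Level 4: FO, LU, VJ
Level 5: VO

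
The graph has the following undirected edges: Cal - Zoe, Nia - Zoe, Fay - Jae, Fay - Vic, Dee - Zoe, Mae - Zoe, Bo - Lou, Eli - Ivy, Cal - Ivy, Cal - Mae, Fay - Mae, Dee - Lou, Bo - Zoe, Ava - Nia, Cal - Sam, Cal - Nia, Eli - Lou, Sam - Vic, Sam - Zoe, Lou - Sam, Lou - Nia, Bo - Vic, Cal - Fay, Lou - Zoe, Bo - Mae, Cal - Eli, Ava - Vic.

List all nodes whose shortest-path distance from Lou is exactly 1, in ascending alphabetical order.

Bo, Dee, Eli, Nia, Sam, Zoe

Level 0: Lou
Level 1: Bo, Dee, Eli, Nia, Sam, Zoe
Level 2: Ava, Cal, Ivy, Mae, Vic
Level 3: Fay
Level 4: Jae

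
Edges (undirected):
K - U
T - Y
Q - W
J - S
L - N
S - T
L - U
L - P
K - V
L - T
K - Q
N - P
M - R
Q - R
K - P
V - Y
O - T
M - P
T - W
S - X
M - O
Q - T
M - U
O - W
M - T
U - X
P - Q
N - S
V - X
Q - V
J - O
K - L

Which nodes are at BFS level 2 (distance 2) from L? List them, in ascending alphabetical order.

M, O, Q, S, V, W, X, Y

Level 0: L
Level 1: K, N, P, T, U
Level 2: M, O, Q, S, V, W, X, Y
Level 3: J, R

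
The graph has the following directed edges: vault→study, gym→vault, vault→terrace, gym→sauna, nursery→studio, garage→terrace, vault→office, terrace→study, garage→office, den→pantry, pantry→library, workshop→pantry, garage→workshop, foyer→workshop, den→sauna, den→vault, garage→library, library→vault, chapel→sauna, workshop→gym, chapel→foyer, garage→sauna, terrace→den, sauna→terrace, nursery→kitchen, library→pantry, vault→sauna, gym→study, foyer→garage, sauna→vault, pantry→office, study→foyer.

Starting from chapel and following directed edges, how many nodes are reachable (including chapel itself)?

13

BFS from chapel visits: chapel, sauna, foyer, vault, terrace, workshop, garage, study, office, den, pantry, gym, library
Reachable nodes: 13 of 16 total.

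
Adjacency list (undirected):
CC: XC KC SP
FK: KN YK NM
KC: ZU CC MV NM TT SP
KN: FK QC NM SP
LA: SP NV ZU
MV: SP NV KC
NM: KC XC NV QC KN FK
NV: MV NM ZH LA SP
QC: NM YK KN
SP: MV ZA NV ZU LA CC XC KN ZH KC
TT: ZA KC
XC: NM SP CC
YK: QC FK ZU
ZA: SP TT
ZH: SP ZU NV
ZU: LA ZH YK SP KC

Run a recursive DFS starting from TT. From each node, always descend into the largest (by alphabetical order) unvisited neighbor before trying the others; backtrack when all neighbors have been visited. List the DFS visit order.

Visit TT
TT → ZA
ZA → SP
SP → ZU
ZU → ZH
ZH → NV
NV → NM
NM → XC
XC → CC
CC → KC
KC → MV
NM → QC
QC → YK
YK → FK
FK → KN
NV → LA

TT, ZA, SP, ZU, ZH, NV, NM, XC, CC, KC, MV, QC, YK, FK, KN, LA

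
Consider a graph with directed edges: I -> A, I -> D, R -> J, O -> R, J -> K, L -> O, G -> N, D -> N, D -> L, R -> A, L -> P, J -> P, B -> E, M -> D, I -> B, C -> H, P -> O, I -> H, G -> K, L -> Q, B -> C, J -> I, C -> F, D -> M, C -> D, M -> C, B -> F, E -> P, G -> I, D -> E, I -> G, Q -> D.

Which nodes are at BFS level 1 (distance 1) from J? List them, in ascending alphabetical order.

I, K, P

Level 0: J
Level 1: I, K, P
Level 2: A, B, D, G, H, O
Level 3: C, E, F, L, M, N, R
Level 4: Q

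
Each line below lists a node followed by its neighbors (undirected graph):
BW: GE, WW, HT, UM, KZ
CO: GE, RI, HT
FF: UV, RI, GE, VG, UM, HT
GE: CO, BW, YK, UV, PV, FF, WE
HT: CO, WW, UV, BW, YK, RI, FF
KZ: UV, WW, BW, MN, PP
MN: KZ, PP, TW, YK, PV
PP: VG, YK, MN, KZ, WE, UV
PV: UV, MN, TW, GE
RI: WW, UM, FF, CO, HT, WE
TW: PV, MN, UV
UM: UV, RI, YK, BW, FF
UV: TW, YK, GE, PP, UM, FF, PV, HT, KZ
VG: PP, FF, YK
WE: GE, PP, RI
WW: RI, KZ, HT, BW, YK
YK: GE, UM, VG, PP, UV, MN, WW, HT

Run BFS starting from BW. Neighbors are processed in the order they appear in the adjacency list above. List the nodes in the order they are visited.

Visit BW; enqueue GE, WW, HT, UM, KZ → queue [GE, WW, HT, UM, KZ]
Visit GE; enqueue CO, YK, UV, PV, FF, WE → queue [WW, HT, UM, KZ, CO, YK, UV, PV, FF, WE]
Visit WW; enqueue RI → queue [HT, UM, KZ, CO, YK, UV, PV, FF, WE, RI]
Visit HT → queue [UM, KZ, CO, YK, UV, PV, FF, WE, RI]
Visit UM → queue [KZ, CO, YK, UV, PV, FF, WE, RI]
Visit KZ; enqueue MN, PP → queue [CO, YK, UV, PV, FF, WE, RI, MN, PP]
Visit CO → queue [YK, UV, PV, FF, WE, RI, MN, PP]
Visit YK; enqueue VG → queue [UV, PV, FF, WE, RI, MN, PP, VG]
Visit UV; enqueue TW → queue [PV, FF, WE, RI, MN, PP, VG, TW]
Visit PV → queue [FF, WE, RI, MN, PP, VG, TW]
Visit FF → queue [WE, RI, MN, PP, VG, TW]
Visit WE → queue [RI, MN, PP, VG, TW]
Visit RI → queue [MN, PP, VG, TW]
Visit MN → queue [PP, VG, TW]
Visit PP → queue [VG, TW]
Visit VG → queue [TW]
Visit TW → queue []

BW, GE, WW, HT, UM, KZ, CO, YK, UV, PV, FF, WE, RI, MN, PP, VG, TW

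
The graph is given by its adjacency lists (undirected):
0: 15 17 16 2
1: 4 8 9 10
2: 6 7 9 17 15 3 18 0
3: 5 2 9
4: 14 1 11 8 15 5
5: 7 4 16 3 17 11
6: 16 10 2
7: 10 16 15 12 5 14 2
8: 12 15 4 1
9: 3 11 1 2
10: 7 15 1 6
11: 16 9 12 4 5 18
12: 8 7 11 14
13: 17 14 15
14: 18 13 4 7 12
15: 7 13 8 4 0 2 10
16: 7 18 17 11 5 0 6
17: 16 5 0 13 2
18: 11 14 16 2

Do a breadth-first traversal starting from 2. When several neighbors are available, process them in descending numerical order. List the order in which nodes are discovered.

Visit 2; enqueue 18, 17, 15, 9, 7, 6, 3, 0 → queue [18, 17, 15, 9, 7, 6, 3, 0]
Visit 18; enqueue 16, 14, 11 → queue [17, 15, 9, 7, 6, 3, 0, 16, 14, 11]
Visit 17; enqueue 13, 5 → queue [15, 9, 7, 6, 3, 0, 16, 14, 11, 13, 5]
Visit 15; enqueue 10, 8, 4 → queue [9, 7, 6, 3, 0, 16, 14, 11, 13, 5, 10, 8, 4]
Visit 9; enqueue 1 → queue [7, 6, 3, 0, 16, 14, 11, 13, 5, 10, 8, 4, 1]
Visit 7; enqueue 12 → queue [6, 3, 0, 16, 14, 11, 13, 5, 10, 8, 4, 1, 12]
Visit 6 → queue [3, 0, 16, 14, 11, 13, 5, 10, 8, 4, 1, 12]
Visit 3 → queue [0, 16, 14, 11, 13, 5, 10, 8, 4, 1, 12]
Visit 0 → queue [16, 14, 11, 13, 5, 10, 8, 4, 1, 12]
Visit 16 → queue [14, 11, 13, 5, 10, 8, 4, 1, 12]
Visit 14 → queue [11, 13, 5, 10, 8, 4, 1, 12]
Visit 11 → queue [13, 5, 10, 8, 4, 1, 12]
Visit 13 → queue [5, 10, 8, 4, 1, 12]
Visit 5 → queue [10, 8, 4, 1, 12]
Visit 10 → queue [8, 4, 1, 12]
Visit 8 → queue [4, 1, 12]
Visit 4 → queue [1, 12]
Visit 1 → queue [12]
Visit 12 → queue []

2, 18, 17, 15, 9, 7, 6, 3, 0, 16, 14, 11, 13, 5, 10, 8, 4, 1, 12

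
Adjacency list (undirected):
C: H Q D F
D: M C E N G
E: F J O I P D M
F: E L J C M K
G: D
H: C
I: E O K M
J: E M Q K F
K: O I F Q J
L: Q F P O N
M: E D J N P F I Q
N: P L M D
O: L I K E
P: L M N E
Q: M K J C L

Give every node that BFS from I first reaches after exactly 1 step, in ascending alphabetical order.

Level 0: I
Level 1: E, K, M, O
Level 2: D, F, J, L, N, P, Q
Level 3: C, G
Level 4: H

E, K, M, O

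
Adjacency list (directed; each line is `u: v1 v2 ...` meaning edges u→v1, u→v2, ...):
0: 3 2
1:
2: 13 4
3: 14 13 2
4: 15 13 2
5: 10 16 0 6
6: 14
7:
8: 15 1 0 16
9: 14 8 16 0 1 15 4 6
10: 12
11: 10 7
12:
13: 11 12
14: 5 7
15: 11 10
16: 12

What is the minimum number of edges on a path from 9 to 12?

2

Level 0: 9
Level 1: 0, 1, 4, 6, 8, 14, 15, 16
Level 2: 2, 3, 5, 7, 10, 11, 12, 13
12 first appears at level 2.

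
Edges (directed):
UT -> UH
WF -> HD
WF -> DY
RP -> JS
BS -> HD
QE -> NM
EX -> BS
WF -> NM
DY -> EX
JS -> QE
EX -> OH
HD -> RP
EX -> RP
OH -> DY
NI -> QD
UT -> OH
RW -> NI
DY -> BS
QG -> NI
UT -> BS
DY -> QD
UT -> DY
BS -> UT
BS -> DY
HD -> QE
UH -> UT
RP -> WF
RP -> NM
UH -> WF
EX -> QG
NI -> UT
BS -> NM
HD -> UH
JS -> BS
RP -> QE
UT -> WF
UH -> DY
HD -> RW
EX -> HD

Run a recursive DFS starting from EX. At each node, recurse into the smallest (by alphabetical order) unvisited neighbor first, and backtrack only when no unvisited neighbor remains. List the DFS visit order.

Visit EX
EX → BS
BS → DY
DY → QD
BS → HD
HD → QE
QE → NM
HD → RP
RP → JS
RP → WF
HD → RW
RW → NI
NI → UT
UT → OH
UT → UH
EX → QG

EX → BS → DY → QD → HD → QE → NM → RP → JS → WF → RW → NI → UT → OH → UH → QG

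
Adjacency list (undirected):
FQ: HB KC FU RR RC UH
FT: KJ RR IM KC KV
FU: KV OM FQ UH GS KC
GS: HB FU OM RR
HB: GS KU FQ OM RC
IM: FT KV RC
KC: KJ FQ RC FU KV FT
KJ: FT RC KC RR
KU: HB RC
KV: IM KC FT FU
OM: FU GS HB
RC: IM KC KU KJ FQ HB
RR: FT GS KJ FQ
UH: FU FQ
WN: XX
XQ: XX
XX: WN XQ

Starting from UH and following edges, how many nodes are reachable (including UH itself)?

BFS from UH visits: UH, FU, FQ, OM, KV, KC, GS, RR, RC, HB, IM, FT, KJ, KU
Reachable nodes: 14 of 17 total.

14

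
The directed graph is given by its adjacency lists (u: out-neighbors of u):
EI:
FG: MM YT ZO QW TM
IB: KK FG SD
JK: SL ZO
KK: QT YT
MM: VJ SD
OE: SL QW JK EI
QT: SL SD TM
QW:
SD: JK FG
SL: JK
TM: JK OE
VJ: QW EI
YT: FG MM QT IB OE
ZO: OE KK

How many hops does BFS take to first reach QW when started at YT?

2

Level 0: YT
Level 1: FG, IB, MM, OE, QT
Level 2: EI, JK, KK, QW, SD, SL, TM, VJ, ZO
QW first appears at level 2.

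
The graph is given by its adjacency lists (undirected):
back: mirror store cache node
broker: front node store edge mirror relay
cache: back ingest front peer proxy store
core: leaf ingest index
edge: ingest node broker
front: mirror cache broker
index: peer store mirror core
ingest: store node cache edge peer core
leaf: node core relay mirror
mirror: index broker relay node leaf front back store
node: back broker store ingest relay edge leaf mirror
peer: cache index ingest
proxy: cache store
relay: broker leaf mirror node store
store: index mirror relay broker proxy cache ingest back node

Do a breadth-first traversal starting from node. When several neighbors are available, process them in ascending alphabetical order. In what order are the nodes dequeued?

node → back → broker → edge → ingest → leaf → mirror → relay → store → cache → front → core → peer → index → proxy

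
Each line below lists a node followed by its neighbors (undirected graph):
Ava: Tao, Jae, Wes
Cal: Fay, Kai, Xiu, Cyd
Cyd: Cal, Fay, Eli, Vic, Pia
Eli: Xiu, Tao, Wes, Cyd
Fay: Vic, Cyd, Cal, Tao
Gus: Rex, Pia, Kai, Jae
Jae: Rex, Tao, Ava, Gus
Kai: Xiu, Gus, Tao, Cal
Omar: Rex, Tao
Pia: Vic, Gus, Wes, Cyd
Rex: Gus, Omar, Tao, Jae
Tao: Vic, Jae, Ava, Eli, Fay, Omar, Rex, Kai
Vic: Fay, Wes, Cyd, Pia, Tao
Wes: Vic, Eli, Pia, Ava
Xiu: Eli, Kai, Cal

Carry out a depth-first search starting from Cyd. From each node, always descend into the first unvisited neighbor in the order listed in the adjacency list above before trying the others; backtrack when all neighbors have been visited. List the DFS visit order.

Cyd → Cal → Fay → Vic → Wes → Eli → Xiu → Kai → Gus → Rex → Omar → Tao → Jae → Ava → Pia

Visit Cyd
Cyd → Cal
Cal → Fay
Fay → Vic
Vic → Wes
Wes → Eli
Eli → Xiu
Xiu → Kai
Kai → Gus
Gus → Rex
Rex → Omar
Omar → Tao
Tao → Jae
Jae → Ava
Gus → Pia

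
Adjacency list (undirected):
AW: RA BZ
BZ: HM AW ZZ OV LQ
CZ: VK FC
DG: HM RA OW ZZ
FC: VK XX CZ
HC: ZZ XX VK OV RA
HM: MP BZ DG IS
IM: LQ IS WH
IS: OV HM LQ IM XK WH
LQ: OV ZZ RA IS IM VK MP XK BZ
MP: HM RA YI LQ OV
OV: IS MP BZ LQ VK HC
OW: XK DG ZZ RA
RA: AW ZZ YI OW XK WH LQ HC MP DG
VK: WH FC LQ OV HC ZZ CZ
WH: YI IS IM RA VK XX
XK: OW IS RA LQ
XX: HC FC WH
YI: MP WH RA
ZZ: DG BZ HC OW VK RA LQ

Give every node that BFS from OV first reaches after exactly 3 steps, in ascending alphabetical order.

DG, OW

Level 0: OV
Level 1: BZ, HC, IS, LQ, MP, VK
Level 2: AW, CZ, FC, HM, IM, RA, WH, XK, XX, YI, ZZ
Level 3: DG, OW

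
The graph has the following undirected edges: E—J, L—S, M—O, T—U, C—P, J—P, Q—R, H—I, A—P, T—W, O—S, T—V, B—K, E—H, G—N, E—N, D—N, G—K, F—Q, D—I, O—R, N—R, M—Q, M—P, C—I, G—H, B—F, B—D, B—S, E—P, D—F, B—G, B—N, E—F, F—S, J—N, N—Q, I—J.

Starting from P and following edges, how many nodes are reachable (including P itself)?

19

BFS from P visits: P, A, C, E, J, M, I, F, H, N, O, Q, D, B, S, G, R, K, L
Reachable nodes: 19 of 23 total.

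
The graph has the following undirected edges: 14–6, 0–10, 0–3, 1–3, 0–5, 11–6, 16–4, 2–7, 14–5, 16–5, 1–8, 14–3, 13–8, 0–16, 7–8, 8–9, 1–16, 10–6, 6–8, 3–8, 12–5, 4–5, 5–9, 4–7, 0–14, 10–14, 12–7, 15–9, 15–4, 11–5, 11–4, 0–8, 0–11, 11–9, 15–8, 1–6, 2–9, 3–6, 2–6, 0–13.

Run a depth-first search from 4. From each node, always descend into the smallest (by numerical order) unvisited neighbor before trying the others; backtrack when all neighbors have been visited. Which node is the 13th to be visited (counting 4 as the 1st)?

Visit 4
4 → 5
5 → 0
0 → 3
3 → 1
1 → 6
6 → 2
2 → 7
7 → 8
8 → 9
9 → 11
9 → 15
8 → 13
7 → 12
6 → 10
10 → 14
1 → 16

Visit order: 4, 5, 0, 3, 1, 6, 2, 7, 8, 9, 11, 15, 13, 12, 10, 14, 16

13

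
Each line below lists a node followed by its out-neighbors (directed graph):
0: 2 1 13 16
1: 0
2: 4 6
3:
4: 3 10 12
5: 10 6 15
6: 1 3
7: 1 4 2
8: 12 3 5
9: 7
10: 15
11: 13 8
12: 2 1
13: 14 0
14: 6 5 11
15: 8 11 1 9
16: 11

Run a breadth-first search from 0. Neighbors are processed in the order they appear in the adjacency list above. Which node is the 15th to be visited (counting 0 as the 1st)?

15

Visit 0; enqueue 2, 1, 13, 16 → queue [2, 1, 13, 16]
Visit 2; enqueue 4, 6 → queue [1, 13, 16, 4, 6]
Visit 1 → queue [13, 16, 4, 6]
Visit 13; enqueue 14 → queue [16, 4, 6, 14]
Visit 16; enqueue 11 → queue [4, 6, 14, 11]
Visit 4; enqueue 3, 10, 12 → queue [6, 14, 11, 3, 10, 12]
Visit 6 → queue [14, 11, 3, 10, 12]
Visit 14; enqueue 5 → queue [11, 3, 10, 12, 5]
Visit 11; enqueue 8 → queue [3, 10, 12, 5, 8]
Visit 3 → queue [10, 12, 5, 8]
Visit 10; enqueue 15 → queue [12, 5, 8, 15]
Visit 12 → queue [5, 8, 15]
Visit 5 → queue [8, 15]
Visit 8 → queue [15]
Visit 15; enqueue 9 → queue [9]
Visit 9; enqueue 7 → queue [7]
Visit 7 → queue []

Visit order: 0, 2, 1, 13, 16, 4, 6, 14, 11, 3, 10, 12, 5, 8, 15, 9, 7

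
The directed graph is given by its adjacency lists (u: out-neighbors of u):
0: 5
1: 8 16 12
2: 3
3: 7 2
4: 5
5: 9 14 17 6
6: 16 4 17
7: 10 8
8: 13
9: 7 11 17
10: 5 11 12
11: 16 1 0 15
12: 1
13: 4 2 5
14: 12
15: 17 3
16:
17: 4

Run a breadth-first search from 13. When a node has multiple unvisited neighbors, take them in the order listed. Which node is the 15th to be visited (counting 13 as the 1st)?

Visit 13; enqueue 4, 2, 5 → queue [4, 2, 5]
Visit 4 → queue [2, 5]
Visit 2; enqueue 3 → queue [5, 3]
Visit 5; enqueue 9, 14, 17, 6 → queue [3, 9, 14, 17, 6]
Visit 3; enqueue 7 → queue [9, 14, 17, 6, 7]
Visit 9; enqueue 11 → queue [14, 17, 6, 7, 11]
Visit 14; enqueue 12 → queue [17, 6, 7, 11, 12]
Visit 17 → queue [6, 7, 11, 12]
Visit 6; enqueue 16 → queue [7, 11, 12, 16]
Visit 7; enqueue 10, 8 → queue [11, 12, 16, 10, 8]
Visit 11; enqueue 1, 0, 15 → queue [12, 16, 10, 8, 1, 0, 15]
Visit 12 → queue [16, 10, 8, 1, 0, 15]
Visit 16 → queue [10, 8, 1, 0, 15]
Visit 10 → queue [8, 1, 0, 15]
Visit 8 → queue [1, 0, 15]
Visit 1 → queue [0, 15]
Visit 0 → queue [15]
Visit 15 → queue []

Visit order: 13, 4, 2, 5, 3, 9, 14, 17, 6, 7, 11, 12, 16, 10, 8, 1, 0, 15

8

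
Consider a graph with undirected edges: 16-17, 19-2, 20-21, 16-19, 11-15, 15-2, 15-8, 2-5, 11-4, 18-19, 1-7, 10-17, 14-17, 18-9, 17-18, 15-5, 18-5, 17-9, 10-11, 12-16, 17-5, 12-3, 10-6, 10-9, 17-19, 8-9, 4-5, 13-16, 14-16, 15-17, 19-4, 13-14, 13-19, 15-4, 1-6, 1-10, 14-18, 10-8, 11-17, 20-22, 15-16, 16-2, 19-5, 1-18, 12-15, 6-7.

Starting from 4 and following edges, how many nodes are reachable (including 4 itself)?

19

BFS from 4 visits: 4, 5, 11, 15, 19, 2, 17, 18, 10, 8, 12, 16, 13, 9, 14, 1, 6, 3, 7
Reachable nodes: 19 of 22 total.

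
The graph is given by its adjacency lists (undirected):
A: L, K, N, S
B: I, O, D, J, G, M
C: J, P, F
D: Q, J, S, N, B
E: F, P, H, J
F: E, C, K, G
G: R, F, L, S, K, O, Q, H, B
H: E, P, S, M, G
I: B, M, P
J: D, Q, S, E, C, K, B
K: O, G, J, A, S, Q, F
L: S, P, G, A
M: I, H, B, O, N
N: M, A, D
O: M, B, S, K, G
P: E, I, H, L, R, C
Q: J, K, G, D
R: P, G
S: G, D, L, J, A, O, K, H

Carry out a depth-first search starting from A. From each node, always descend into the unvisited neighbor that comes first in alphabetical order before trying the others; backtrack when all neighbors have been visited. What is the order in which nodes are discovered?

Visit A
A → K
K → F
F → C
C → J
J → B
B → D
D → N
N → M
M → H
H → E
E → P
P → I
P → L
L → G
G → O
O → S
G → Q
G → R

A -> K -> F -> C -> J -> B -> D -> N -> M -> H -> E -> P -> I -> L -> G -> O -> S -> Q -> R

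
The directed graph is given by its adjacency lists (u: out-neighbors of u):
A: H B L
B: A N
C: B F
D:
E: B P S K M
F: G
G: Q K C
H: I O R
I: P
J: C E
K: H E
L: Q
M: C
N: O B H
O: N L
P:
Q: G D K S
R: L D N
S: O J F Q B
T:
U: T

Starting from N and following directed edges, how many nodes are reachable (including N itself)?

19

BFS from N visits: N, B, H, O, A, I, R, L, P, D, Q, G, K, S, C, E, F, J, M
Reachable nodes: 19 of 21 total.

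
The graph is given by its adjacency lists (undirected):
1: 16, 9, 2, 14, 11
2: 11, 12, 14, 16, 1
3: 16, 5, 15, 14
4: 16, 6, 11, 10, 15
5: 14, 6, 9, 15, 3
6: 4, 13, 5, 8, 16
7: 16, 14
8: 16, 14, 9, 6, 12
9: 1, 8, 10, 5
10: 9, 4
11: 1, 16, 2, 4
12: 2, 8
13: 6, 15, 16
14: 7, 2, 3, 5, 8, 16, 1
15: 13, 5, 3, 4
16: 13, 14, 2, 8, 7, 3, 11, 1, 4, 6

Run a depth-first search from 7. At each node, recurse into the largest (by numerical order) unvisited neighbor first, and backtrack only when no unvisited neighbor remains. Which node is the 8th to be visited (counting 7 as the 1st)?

Visit 7
7 → 16
16 → 14
14 → 8
8 → 12
12 → 2
2 → 11
11 → 4
4 → 15
15 → 13
13 → 6
6 → 5
5 → 9
9 → 10
9 → 1
5 → 3

Visit order: 7, 16, 14, 8, 12, 2, 11, 4, 15, 13, 6, 5, 9, 10, 1, 3

4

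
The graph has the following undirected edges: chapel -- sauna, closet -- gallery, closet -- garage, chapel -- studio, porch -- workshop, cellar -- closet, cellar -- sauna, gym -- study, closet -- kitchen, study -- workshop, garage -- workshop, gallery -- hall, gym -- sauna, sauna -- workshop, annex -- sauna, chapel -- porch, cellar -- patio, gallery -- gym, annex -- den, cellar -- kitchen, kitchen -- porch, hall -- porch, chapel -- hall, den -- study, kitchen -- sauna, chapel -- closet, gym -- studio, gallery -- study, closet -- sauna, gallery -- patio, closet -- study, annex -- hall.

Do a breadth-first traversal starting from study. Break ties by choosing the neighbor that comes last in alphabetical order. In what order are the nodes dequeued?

study, workshop, gym, gallery, den, closet, sauna, porch, garage, studio, patio, hall, annex, kitchen, chapel, cellar

Visit study; enqueue workshop, gym, gallery, den, closet → queue [workshop, gym, gallery, den, closet]
Visit workshop; enqueue sauna, porch, garage → queue [gym, gallery, den, closet, sauna, porch, garage]
Visit gym; enqueue studio → queue [gallery, den, closet, sauna, porch, garage, studio]
Visit gallery; enqueue patio, hall → queue [den, closet, sauna, porch, garage, studio, patio, hall]
Visit den; enqueue annex → queue [closet, sauna, porch, garage, studio, patio, hall, annex]
Visit closet; enqueue kitchen, chapel, cellar → queue [sauna, porch, garage, studio, patio, hall, annex, kitchen, chapel, cellar]
Visit sauna → queue [porch, garage, studio, patio, hall, annex, kitchen, chapel, cellar]
Visit porch → queue [garage, studio, patio, hall, annex, kitchen, chapel, cellar]
Visit garage → queue [studio, patio, hall, annex, kitchen, chapel, cellar]
Visit studio → queue [patio, hall, annex, kitchen, chapel, cellar]
Visit patio → queue [hall, annex, kitchen, chapel, cellar]
Visit hall → queue [annex, kitchen, chapel, cellar]
Visit annex → queue [kitchen, chapel, cellar]
Visit kitchen → queue [chapel, cellar]
Visit chapel → queue [cellar]
Visit cellar → queue []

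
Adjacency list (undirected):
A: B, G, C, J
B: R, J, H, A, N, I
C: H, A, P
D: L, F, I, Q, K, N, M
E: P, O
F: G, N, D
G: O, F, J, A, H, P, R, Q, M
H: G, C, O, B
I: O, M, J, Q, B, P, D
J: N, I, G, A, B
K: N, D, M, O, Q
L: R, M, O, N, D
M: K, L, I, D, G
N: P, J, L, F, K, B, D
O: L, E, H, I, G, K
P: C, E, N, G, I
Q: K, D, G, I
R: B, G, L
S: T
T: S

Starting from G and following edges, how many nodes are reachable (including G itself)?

18

BFS from G visits: G, O, F, J, A, H, P, R, Q, M, L, E, I, K, N, D, B, C
Reachable nodes: 18 of 20 total.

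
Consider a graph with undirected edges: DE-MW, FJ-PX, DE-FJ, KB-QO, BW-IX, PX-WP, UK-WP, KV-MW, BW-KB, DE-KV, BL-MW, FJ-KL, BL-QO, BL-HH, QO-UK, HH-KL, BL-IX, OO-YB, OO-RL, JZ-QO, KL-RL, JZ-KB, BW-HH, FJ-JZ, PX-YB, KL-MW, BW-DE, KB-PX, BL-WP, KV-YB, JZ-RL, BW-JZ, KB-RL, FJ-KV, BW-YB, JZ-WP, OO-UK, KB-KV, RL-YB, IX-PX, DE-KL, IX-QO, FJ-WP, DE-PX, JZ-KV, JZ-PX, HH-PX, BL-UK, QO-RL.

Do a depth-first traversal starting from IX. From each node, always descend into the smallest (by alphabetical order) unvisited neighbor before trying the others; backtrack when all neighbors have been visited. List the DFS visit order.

IX, BL, HH, BW, DE, FJ, JZ, KB, KV, MW, KL, RL, OO, UK, QO, WP, PX, YB

Visit IX
IX → BL
BL → HH
HH → BW
BW → DE
DE → FJ
FJ → JZ
JZ → KB
KB → KV
KV → MW
MW → KL
KL → RL
RL → OO
OO → UK
UK → QO
UK → WP
WP → PX
PX → YB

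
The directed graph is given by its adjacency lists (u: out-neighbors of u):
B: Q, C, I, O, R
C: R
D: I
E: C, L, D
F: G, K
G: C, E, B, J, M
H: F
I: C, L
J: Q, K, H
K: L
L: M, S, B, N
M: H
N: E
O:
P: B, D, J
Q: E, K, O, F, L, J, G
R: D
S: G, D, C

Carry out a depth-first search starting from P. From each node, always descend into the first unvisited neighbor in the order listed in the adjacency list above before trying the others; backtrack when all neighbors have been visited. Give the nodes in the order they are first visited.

P → B → Q → E → C → R → D → I → L → M → H → F → G → J → K → S → N → O

Visit P
P → B
B → Q
Q → E
E → C
C → R
R → D
D → I
I → L
L → M
M → H
H → F
F → G
G → J
J → K
L → S
L → N
Q → O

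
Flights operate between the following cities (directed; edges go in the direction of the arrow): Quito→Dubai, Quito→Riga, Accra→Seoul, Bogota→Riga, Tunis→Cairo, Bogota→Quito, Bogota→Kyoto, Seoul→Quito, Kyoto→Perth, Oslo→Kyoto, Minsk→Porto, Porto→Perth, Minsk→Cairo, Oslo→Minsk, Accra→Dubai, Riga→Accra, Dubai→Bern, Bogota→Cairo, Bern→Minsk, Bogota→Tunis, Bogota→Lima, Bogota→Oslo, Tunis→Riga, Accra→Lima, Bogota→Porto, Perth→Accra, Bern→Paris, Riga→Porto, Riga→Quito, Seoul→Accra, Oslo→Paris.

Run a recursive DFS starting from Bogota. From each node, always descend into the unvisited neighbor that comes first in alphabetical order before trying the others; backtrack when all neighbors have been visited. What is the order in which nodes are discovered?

Bogota -> Cairo -> Kyoto -> Perth -> Accra -> Dubai -> Bern -> Minsk -> Porto -> Paris -> Lima -> Seoul -> Quito -> Riga -> Oslo -> Tunis

Visit Bogota
Bogota → Cairo
Bogota → Kyoto
Kyoto → Perth
Perth → Accra
Accra → Dubai
Dubai → Bern
Bern → Minsk
Minsk → Porto
Bern → Paris
Accra → Lima
Accra → Seoul
Seoul → Quito
Quito → Riga
Bogota → Oslo
Bogota → Tunis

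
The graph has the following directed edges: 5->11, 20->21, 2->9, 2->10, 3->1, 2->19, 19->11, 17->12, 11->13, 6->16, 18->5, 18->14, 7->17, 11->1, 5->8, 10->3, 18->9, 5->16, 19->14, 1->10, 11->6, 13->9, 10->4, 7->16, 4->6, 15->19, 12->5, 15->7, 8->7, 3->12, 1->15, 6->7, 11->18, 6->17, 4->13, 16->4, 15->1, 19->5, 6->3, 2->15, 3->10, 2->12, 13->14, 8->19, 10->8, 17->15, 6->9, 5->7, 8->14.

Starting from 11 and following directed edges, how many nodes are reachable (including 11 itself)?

BFS from 11 visits: 11, 18, 13, 6, 1, 14, 9, 5, 17, 16, 7, 3, 15, 10, 8, 12, 4, 19
Reachable nodes: 18 of 21 total.

18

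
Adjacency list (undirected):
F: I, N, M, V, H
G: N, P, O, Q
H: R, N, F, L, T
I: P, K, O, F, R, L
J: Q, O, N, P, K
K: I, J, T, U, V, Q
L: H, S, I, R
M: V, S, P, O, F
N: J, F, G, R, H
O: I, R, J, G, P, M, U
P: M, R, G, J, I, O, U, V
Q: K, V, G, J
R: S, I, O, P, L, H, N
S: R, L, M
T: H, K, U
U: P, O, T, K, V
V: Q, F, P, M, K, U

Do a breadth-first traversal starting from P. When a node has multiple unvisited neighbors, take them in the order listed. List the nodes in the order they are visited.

P -> M -> R -> G -> J -> I -> O -> U -> V -> S -> F -> L -> H -> N -> Q -> K -> T

Visit P; enqueue M, R, G, J, I, O, U, V → queue [M, R, G, J, I, O, U, V]
Visit M; enqueue S, F → queue [R, G, J, I, O, U, V, S, F]
Visit R; enqueue L, H, N → queue [G, J, I, O, U, V, S, F, L, H, N]
Visit G; enqueue Q → queue [J, I, O, U, V, S, F, L, H, N, Q]
Visit J; enqueue K → queue [I, O, U, V, S, F, L, H, N, Q, K]
Visit I → queue [O, U, V, S, F, L, H, N, Q, K]
Visit O → queue [U, V, S, F, L, H, N, Q, K]
Visit U; enqueue T → queue [V, S, F, L, H, N, Q, K, T]
Visit V → queue [S, F, L, H, N, Q, K, T]
Visit S → queue [F, L, H, N, Q, K, T]
Visit F → queue [L, H, N, Q, K, T]
Visit L → queue [H, N, Q, K, T]
Visit H → queue [N, Q, K, T]
Visit N → queue [Q, K, T]
Visit Q → queue [K, T]
Visit K → queue [T]
Visit T → queue []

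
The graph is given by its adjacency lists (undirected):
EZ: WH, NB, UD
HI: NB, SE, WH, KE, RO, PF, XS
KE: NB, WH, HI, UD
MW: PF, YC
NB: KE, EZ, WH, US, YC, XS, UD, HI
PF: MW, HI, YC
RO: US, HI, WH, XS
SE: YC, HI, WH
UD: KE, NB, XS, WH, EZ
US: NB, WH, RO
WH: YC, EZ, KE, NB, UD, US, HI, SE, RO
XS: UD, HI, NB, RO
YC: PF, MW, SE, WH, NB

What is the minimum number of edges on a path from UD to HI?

2

Level 0: UD
Level 1: EZ, KE, NB, WH, XS
Level 2: HI, RO, SE, US, YC
Level 3: MW, PF
HI first appears at level 2.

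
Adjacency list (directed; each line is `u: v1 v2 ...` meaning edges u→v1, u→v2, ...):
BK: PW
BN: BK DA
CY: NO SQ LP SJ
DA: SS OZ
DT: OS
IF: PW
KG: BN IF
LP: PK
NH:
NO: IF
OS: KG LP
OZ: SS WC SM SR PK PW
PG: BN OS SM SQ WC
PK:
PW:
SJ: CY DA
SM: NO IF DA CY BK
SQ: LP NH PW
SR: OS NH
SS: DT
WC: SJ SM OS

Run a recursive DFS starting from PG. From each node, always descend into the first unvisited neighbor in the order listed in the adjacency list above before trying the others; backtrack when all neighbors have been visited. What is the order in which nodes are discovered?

Visit PG
PG → BN
BN → BK
BK → PW
BN → DA
DA → SS
SS → DT
DT → OS
OS → KG
KG → IF
OS → LP
LP → PK
DA → OZ
OZ → WC
WC → SJ
SJ → CY
CY → NO
CY → SQ
SQ → NH
WC → SM
OZ → SR

PG → BN → BK → PW → DA → SS → DT → OS → KG → IF → LP → PK → OZ → WC → SJ → CY → NO → SQ → NH → SM → SR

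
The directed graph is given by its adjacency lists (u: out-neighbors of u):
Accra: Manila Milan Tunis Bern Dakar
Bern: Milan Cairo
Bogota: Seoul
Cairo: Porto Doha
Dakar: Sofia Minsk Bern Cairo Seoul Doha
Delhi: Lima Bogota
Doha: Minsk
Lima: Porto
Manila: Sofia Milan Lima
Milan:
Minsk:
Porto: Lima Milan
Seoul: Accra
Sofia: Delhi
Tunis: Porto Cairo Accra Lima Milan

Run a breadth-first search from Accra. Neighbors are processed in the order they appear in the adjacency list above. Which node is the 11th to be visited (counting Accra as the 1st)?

Minsk

Visit Accra; enqueue Manila, Milan, Tunis, Bern, Dakar → queue [Manila, Milan, Tunis, Bern, Dakar]
Visit Manila; enqueue Sofia, Lima → queue [Milan, Tunis, Bern, Dakar, Sofia, Lima]
Visit Milan → queue [Tunis, Bern, Dakar, Sofia, Lima]
Visit Tunis; enqueue Porto, Cairo → queue [Bern, Dakar, Sofia, Lima, Porto, Cairo]
Visit Bern → queue [Dakar, Sofia, Lima, Porto, Cairo]
Visit Dakar; enqueue Minsk, Seoul, Doha → queue [Sofia, Lima, Porto, Cairo, Minsk, Seoul, Doha]
Visit Sofia; enqueue Delhi → queue [Lima, Porto, Cairo, Minsk, Seoul, Doha, Delhi]
Visit Lima → queue [Porto, Cairo, Minsk, Seoul, Doha, Delhi]
Visit Porto → queue [Cairo, Minsk, Seoul, Doha, Delhi]
Visit Cairo → queue [Minsk, Seoul, Doha, Delhi]
Visit Minsk → queue [Seoul, Doha, Delhi]
Visit Seoul → queue [Doha, Delhi]
Visit Doha → queue [Delhi]
Visit Delhi; enqueue Bogota → queue [Bogota]
Visit Bogota → queue []

Visit order: Accra, Manila, Milan, Tunis, Bern, Dakar, Sofia, Lima, Porto, Cairo, Minsk, Seoul, Doha, Delhi, Bogota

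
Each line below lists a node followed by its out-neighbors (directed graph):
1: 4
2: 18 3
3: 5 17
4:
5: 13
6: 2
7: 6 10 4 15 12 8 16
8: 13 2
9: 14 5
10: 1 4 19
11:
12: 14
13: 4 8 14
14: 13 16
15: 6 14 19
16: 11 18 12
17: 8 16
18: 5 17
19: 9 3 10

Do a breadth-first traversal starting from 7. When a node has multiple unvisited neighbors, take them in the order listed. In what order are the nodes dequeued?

7 6 10 4 15 12 8 16 2 1 19 14 13 11 18 3 9 5 17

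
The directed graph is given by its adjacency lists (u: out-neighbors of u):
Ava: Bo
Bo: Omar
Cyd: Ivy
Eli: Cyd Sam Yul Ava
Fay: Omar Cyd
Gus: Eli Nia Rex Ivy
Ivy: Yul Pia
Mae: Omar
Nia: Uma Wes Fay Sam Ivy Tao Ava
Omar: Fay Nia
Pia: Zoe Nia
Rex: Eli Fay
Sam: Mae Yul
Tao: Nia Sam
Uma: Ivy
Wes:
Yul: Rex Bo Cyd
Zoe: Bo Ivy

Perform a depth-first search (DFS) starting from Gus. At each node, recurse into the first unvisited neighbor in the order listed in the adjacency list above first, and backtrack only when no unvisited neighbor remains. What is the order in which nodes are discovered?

Gus Eli Cyd Ivy Yul Rex Fay Omar Nia Uma Wes Sam Mae Tao Ava Bo Pia Zoe

Visit Gus
Gus → Eli
Eli → Cyd
Cyd → Ivy
Ivy → Yul
Yul → Rex
Rex → Fay
Fay → Omar
Omar → Nia
Nia → Uma
Nia → Wes
Nia → Sam
Sam → Mae
Nia → Tao
Nia → Ava
Ava → Bo
Ivy → Pia
Pia → Zoe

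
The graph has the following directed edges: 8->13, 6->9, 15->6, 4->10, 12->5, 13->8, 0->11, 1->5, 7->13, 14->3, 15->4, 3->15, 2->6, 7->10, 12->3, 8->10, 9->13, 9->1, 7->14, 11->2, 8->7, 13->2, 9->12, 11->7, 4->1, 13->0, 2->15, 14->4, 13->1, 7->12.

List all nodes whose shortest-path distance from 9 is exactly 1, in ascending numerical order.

1, 12, 13

Level 0: 9
Level 1: 1, 12, 13
Level 2: 0, 2, 3, 5, 8
Level 3: 6, 7, 10, 11, 15
Level 4: 4, 14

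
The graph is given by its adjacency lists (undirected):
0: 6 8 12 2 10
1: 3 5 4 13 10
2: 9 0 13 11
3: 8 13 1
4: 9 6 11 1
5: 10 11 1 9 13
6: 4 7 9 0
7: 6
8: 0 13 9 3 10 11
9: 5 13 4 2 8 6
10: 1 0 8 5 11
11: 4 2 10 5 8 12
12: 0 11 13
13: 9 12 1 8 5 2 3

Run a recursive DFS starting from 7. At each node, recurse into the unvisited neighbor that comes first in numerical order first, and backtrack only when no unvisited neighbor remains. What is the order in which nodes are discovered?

Visit 7
7 → 6
6 → 0
0 → 2
2 → 9
9 → 4
4 → 1
1 → 3
3 → 8
8 → 10
10 → 5
5 → 11
11 → 12
12 → 13

7 -> 6 -> 0 -> 2 -> 9 -> 4 -> 1 -> 3 -> 8 -> 10 -> 5 -> 11 -> 12 -> 13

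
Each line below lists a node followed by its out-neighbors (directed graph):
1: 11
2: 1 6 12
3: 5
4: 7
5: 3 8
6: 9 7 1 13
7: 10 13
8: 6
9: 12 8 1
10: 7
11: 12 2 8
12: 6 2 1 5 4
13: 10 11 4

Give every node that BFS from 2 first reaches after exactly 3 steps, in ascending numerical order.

3, 8, 10

Level 0: 2
Level 1: 1, 6, 12
Level 2: 4, 5, 7, 9, 11, 13
Level 3: 3, 8, 10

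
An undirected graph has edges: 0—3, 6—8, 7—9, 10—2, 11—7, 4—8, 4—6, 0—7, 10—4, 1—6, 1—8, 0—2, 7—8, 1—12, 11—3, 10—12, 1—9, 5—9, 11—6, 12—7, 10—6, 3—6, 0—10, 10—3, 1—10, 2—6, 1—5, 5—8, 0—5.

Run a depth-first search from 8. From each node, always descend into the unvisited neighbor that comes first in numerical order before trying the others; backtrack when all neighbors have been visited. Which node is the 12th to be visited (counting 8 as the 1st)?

Visit 8
8 → 1
1 → 5
5 → 0
0 → 2
2 → 6
6 → 3
3 → 10
10 → 4
10 → 12
12 → 7
7 → 9
7 → 11

Visit order: 8, 1, 5, 0, 2, 6, 3, 10, 4, 12, 7, 9, 11

9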